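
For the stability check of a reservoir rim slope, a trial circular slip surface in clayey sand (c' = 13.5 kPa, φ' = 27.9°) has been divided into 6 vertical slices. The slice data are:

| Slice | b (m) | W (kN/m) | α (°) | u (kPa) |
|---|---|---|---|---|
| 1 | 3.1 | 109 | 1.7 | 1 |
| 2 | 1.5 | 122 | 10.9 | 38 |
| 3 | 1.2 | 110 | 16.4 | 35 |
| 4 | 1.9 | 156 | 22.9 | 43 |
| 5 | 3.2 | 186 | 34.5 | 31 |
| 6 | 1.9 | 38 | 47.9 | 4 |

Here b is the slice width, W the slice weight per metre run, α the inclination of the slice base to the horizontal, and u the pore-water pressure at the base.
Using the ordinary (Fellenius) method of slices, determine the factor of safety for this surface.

FS = 1.48

Ordinary method of slices: FS = Σ[c'·Δl_i + (W_i cosα_i − u_i·Δl_i)·tanφ'] / Σ W_i sinα_i, with Δl_i = b_i / cosα_i.
Slice 1: Δl = 3.1/cos1.7° = 3.101 m; N'_1 = 109·cos1.7° − 1·3.101 = 105.9; c'Δl = 41.87; W sinα = 3.2
Slice 2: Δl = 1.5/cos10.9° = 1.528 m; N'_2 = 122·cos10.9° − 38·1.528 = 61.8; c'Δl = 20.62; W sinα = 23.1
Slice 3: Δl = 1.2/cos16.4° = 1.251 m; N'_3 = 110·cos16.4° − 35·1.251 = 61.7; c'Δl = 16.89; W sinα = 31.1
Slice 4: Δl = 1.9/cos22.9° = 2.063 m; N'_4 = 156·cos22.9° − 43·2.063 = 55.0; c'Δl = 27.84; W sinα = 60.7
Slice 5: Δl = 3.2/cos34.5° = 3.883 m; N'_5 = 186·cos34.5° − 31·3.883 = 32.9; c'Δl = 52.42; W sinα = 105.4
Slice 6: Δl = 1.9/cos47.9° = 2.834 m; N'_6 = 38·cos47.9° − 4·2.834 = 14.1; c'Δl = 38.26; W sinα = 28.2
Σc'Δl = 197.9 kN/m; ΣN' = 331.4 kN/m; ΣW sinα = 251.6 kN/m
Resisting = 197.9 + 331.4·tan27.9° = 197.9 + 175.5 = 373.4 kN/m
FS = 373.4 / 251.6 = 1.484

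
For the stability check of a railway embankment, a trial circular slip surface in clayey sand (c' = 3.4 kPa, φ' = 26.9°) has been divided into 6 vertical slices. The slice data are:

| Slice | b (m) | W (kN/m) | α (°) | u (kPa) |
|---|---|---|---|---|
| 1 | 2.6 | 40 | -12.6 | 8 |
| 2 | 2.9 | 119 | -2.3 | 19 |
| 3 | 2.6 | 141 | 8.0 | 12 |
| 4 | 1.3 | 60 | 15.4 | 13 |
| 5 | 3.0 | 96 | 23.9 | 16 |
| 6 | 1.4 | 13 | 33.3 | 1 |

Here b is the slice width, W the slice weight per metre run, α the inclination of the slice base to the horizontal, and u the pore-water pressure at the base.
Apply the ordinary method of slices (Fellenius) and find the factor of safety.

Ordinary method of slices: FS = Σ[c'·Δl_i + (W_i cosα_i − u_i·Δl_i)·tanφ'] / Σ W_i sinα_i, with Δl_i = b_i / cosα_i.
Slice 1: Δl = 2.6/cos(-12.6°) = 2.664 m; N'_1 = 40·cos(-12.6°) − 8·2.664 = 17.7; c'Δl = 9.06; W sinα = -8.7
Slice 2: Δl = 2.9/cos(-2.3°) = 2.902 m; N'_2 = 119·cos(-2.3°) − 19·2.902 = 63.8; c'Δl = 9.87; W sinα = -4.8
Slice 3: Δl = 2.6/cos8.0° = 2.626 m; N'_3 = 141·cos8.0° − 12·2.626 = 108.1; c'Δl = 8.93; W sinα = 19.6
Slice 4: Δl = 1.3/cos15.4° = 1.348 m; N'_4 = 60·cos15.4° − 13·1.348 = 40.3; c'Δl = 4.58; W sinα = 15.9
Slice 5: Δl = 3.0/cos23.9° = 3.281 m; N'_5 = 96·cos23.9° − 16·3.281 = 35.3; c'Δl = 11.16; W sinα = 38.9
Slice 6: Δl = 1.4/cos33.3° = 1.675 m; N'_6 = 13·cos33.3° − 1·1.675 = 9.2; c'Δl = 5.70; W sinα = 7.1
Σc'Δl = 49.3 kN/m; ΣN' = 274.4 kN/m; ΣW sinα = 68.1 kN/m
Resisting = 49.3 + 274.4·tan26.9° = 49.3 + 139.2 = 188.5 kN/m
FS = 188.5 / 68.1 = 2.768

FS = 2.77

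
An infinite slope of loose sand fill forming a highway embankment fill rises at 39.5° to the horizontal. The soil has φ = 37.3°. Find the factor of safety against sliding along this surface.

FS = 0.92

For a dry cohesionless infinite slope the factor of safety is FS = tanφ / tanβ.
FS = tan37.3° / tan39.5° = 0.7618 / 0.8243 = 0.924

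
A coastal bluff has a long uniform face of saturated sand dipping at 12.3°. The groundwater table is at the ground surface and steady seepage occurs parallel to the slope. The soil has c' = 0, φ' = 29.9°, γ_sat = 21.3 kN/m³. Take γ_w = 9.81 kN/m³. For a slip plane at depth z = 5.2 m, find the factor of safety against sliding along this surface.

With seepage parallel to the slope and the water table at the surface, the effective normal stress on the slip plane uses the buoyant unit weight γ' = γ_sat − γ_w while the driving shear stress uses γ_sat:
FS = [c' + γ' z cos²β tanφ'] / [γ_sat z sinβ cosβ]
(For c' = 0 this reduces to FS = (γ'/γ_sat)·tanφ'/tanβ.)
γ' = 21.3 − 9.81 = 11.49 kN/m³
Numerator = 0.0 + 11.49·5.2·cos²12.3°·tan29.9° = 0.0 + 11.49·5.2·0.9546·0.5750 = 32.797 kPa
Denominator = 21.3·5.2·sin12.3°·cos12.3° = 21.3·5.2·0.2130·0.9770 = 23.054 kPa
FS = 32.797 / 23.054 = 1.423

FS = 1.42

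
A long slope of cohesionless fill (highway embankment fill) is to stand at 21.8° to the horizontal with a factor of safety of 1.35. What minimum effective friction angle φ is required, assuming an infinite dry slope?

φ = 28.4°

FS = tanφ/tanβ ⇒ tanφ = FS · tanβ = 1.35 · tan21.8° = 0.5400
φ = arctan(0.5400) = 28.37°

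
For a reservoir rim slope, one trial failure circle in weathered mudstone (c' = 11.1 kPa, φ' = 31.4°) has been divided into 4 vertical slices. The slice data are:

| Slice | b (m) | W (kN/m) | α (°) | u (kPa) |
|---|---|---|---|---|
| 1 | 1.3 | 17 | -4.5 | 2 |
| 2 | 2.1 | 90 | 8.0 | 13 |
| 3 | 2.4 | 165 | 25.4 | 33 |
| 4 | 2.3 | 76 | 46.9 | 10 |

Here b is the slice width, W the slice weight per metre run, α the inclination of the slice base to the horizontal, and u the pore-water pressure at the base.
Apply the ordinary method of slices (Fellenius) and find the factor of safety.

Ordinary method of slices: FS = Σ[c'·Δl_i + (W_i cosα_i − u_i·Δl_i)·tanφ'] / Σ W_i sinα_i, with Δl_i = b_i / cosα_i.
Slice 1: Δl = 1.3/cos(-4.5°) = 1.304 m; N'_1 = 17·cos(-4.5°) − 2·1.304 = 14.3; c'Δl = 14.47; W sinα = -1.3
Slice 2: Δl = 2.1/cos8.0° = 2.121 m; N'_2 = 90·cos8.0° − 13·2.121 = 61.6; c'Δl = 23.54; W sinα = 12.5
Slice 3: Δl = 2.4/cos25.4° = 2.657 m; N'_3 = 165·cos25.4° − 33·2.657 = 61.4; c'Δl = 29.49; W sinα = 70.8
Slice 4: Δl = 2.3/cos46.9° = 3.366 m; N'_4 = 76·cos46.9° − 10·3.366 = 18.3; c'Δl = 37.36; W sinα = 55.5
Σc'Δl = 104.9 kN/m; ΣN' = 155.5 kN/m; ΣW sinα = 137.5 kN/m
Resisting = 104.9 + 155.5·tan31.4° = 104.9 + 94.9 = 199.8 kN/m
FS = 199.8 / 137.5 = 1.454

FS = 1.45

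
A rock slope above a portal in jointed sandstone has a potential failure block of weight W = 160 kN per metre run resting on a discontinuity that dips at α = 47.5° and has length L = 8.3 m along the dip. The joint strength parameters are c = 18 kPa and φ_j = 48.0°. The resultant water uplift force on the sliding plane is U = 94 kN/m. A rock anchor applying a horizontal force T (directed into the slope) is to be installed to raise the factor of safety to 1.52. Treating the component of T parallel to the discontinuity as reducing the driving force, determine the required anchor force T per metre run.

Resolving forces along and normal to the sliding plane, with the horizontal anchor force T adding T·sinα to the effective normal force and T·cosα acting up the plane against the driving force:
FS = [cL + (W cosα − U + T sinα) tanφ_j] / [W sinα − T cosα]
Without the anchor: N' = 14.1 kN/m, driving T_d = 118.0 kN/m, resisting R = 18·8.3 + 14.1·tan48.0° = 165.1 kN/m, FS = 1.40.
Setting FS = 1.52 and solving for T:
1.52·(118.0 − T cos47.5°) = 165.1 + T sin47.5°·tan48.0°
T·(sin47.5°·tan48.0° + 1.52·cos47.5°) = 1.52·118.0 − 165.1
T·(0.7373·1.1106 + 1.52·0.6756) = 179.3 − 165.1 = 14.3
T·1.8457 = 14.3
T = 7.7 kN/m

T = 8 kN/m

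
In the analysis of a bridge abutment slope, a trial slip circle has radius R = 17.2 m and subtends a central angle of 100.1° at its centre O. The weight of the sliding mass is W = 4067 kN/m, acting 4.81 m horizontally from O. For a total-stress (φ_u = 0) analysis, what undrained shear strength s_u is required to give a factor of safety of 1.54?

FS = s_u·L_a·R / (W·d), so s_u = FS·W·d / (L_a·R).
Arc length L_a = R·θ = 17.2·(100.1°·π/180) = 17.2·1.7471 = 30.05 m
s_u = 1.54·4067·4.81 / (30.05·17.2) = 30125.9 / 516.85 = 58.29 kPa

s_u = 58.3 kPa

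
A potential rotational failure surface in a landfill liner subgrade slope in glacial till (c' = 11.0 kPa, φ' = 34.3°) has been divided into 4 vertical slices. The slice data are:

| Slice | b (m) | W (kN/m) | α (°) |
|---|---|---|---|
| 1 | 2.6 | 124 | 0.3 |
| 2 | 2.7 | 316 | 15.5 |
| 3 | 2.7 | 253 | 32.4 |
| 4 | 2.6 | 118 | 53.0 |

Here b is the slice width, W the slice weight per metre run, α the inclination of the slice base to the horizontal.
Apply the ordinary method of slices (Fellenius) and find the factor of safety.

Ordinary method of slices: FS = Σ[c'·Δl_i + (W_i cosα_i)·tanφ'] / Σ W_i sinα_i, with Δl_i = b_i / cosα_i.
Slice 1: Δl = 2.6/cos0.3° = 2.600 m; N'_1 = 124·cos0.3° = 124.0; c'Δl = 28.60; W sinα = 0.6
Slice 2: Δl = 2.7/cos15.5° = 2.802 m; N'_2 = 316·cos15.5° = 304.5; c'Δl = 30.82; W sinα = 84.4
Slice 3: Δl = 2.7/cos32.4° = 3.198 m; N'_3 = 253·cos32.4° = 213.6; c'Δl = 35.18; W sinα = 135.6
Slice 4: Δl = 2.6/cos53.0° = 4.320 m; N'_4 = 118·cos53.0° = 71.0; c'Δl = 47.52; W sinα = 94.2
Σc'Δl = 142.1 kN/m; ΣN' = 713.1 kN/m; ΣW sinα = 314.9 kN/m
Resisting = 142.1 + 713.1·tan34.3° = 142.1 + 486.5 = 628.6 kN/m
FS = 628.6 / 314.9 = 1.996

FS = 2.00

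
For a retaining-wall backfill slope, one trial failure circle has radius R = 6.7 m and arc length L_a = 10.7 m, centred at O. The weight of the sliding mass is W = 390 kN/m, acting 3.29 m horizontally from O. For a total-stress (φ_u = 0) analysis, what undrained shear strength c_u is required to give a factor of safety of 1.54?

FS = c_u·L_a·R / (W·d), so c_u = FS·W·d / (L_a·R).
c_u = 1.54·390·3.29 / (10.70·6.7) = 1976.0 / 71.69 = 27.56 kPa

c_u = 27.6 kPa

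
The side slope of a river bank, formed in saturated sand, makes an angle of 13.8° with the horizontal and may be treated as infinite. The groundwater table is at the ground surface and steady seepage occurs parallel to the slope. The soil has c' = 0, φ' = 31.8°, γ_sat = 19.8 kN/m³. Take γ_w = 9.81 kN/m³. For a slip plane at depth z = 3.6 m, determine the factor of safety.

FS = 1.27

With seepage parallel to the slope and the water table at the surface, the effective normal stress on the slip plane uses the buoyant unit weight γ' = γ_sat − γ_w while the driving shear stress uses γ_sat:
FS = [c' + γ' z cos²β tanφ'] / [γ_sat z sinβ cosβ]
(For c' = 0 this reduces to FS = (γ'/γ_sat)·tanφ'/tanβ.)
γ' = 19.8 − 9.81 = 9.99 kN/m³
Numerator = 0.0 + 9.99·3.6·cos²13.8°·tan31.8° = 0.0 + 9.99·3.6·0.9431·0.6200 = 21.030 kPa
Denominator = 19.8·3.6·sin13.8°·cos13.8° = 19.8·3.6·0.2385·0.9711 = 16.512 kPa
FS = 21.030 / 16.512 = 1.274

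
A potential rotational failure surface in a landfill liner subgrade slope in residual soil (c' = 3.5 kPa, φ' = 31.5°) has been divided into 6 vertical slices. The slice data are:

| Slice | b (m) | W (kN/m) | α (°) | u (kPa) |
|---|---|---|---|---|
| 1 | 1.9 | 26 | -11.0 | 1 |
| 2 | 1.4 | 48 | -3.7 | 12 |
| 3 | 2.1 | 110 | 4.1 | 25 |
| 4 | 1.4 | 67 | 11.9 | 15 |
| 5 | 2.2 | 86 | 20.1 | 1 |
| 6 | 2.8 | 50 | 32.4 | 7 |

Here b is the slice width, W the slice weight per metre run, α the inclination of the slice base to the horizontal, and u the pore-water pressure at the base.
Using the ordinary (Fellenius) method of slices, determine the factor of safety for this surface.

FS = 2.85

Ordinary method of slices: FS = Σ[c'·Δl_i + (W_i cosα_i − u_i·Δl_i)·tanφ'] / Σ W_i sinα_i, with Δl_i = b_i / cosα_i.
Slice 1: Δl = 1.9/cos(-11.0°) = 1.936 m; N'_1 = 26·cos(-11.0°) − 1·1.936 = 23.6; c'Δl = 6.77; W sinα = -5.0
Slice 2: Δl = 1.4/cos(-3.7°) = 1.403 m; N'_2 = 48·cos(-3.7°) − 12·1.403 = 31.1; c'Δl = 4.91; W sinα = -3.1
Slice 3: Δl = 2.1/cos4.1° = 2.105 m; N'_3 = 110·cos4.1° − 25·2.105 = 57.1; c'Δl = 7.37; W sinα = 7.9
Slice 4: Δl = 1.4/cos11.9° = 1.431 m; N'_4 = 67·cos11.9° − 15·1.431 = 44.1; c'Δl = 5.01; W sinα = 13.8
Slice 5: Δl = 2.2/cos20.1° = 2.343 m; N'_5 = 86·cos20.1° − 1·2.343 = 78.4; c'Δl = 8.20; W sinα = 29.6
Slice 6: Δl = 2.8/cos32.4° = 3.316 m; N'_6 = 50·cos32.4° − 7·3.316 = 19.0; c'Δl = 11.61; W sinα = 26.8
Σc'Δl = 43.9 kN/m; ΣN' = 253.3 kN/m; ΣW sinα = 70.0 kN/m
Resisting = 43.9 + 253.3·tan31.5° = 43.9 + 155.2 = 199.1 kN/m
FS = 199.1 / 70.0 = 2.845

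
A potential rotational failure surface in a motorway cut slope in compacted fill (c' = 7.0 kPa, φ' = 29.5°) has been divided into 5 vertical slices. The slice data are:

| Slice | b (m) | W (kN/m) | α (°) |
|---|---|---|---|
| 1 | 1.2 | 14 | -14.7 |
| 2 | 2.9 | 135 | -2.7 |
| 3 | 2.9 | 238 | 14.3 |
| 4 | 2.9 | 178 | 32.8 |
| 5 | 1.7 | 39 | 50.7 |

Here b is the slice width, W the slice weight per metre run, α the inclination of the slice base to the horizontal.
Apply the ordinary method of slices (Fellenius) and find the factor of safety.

FS = 2.31

Ordinary method of slices: FS = Σ[c'·Δl_i + (W_i cosα_i)·tanφ'] / Σ W_i sinα_i, with Δl_i = b_i / cosα_i.
Slice 1: Δl = 1.2/cos(-14.7°) = 1.241 m; N'_1 = 14·cos(-14.7°) = 13.5; c'Δl = 8.68; W sinα = -3.6
Slice 2: Δl = 2.9/cos(-2.7°) = 2.903 m; N'_2 = 135·cos(-2.7°) = 134.9; c'Δl = 20.32; W sinα = -6.4
Slice 3: Δl = 2.9/cos14.3° = 2.993 m; N'_3 = 238·cos14.3° = 230.6; c'Δl = 20.95; W sinα = 58.8
Slice 4: Δl = 2.9/cos32.8° = 3.450 m; N'_4 = 178·cos32.8° = 149.6; c'Δl = 24.15; W sinα = 96.4
Slice 5: Δl = 1.7/cos50.7° = 2.684 m; N'_5 = 39·cos50.7° = 24.7; c'Δl = 18.79; W sinα = 30.2
Σc'Δl = 92.9 kN/m; ΣN' = 553.3 kN/m; ΣW sinα = 175.5 kN/m
Resisting = 92.9 + 553.3·tan29.5° = 92.9 + 313.1 = 406.0 kN/m
FS = 406.0 / 175.5 = 2.313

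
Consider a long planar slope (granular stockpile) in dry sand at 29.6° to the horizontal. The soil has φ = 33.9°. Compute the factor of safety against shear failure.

FS = 1.18

For a dry cohesionless infinite slope the factor of safety is FS = tanφ / tanβ.
FS = tan33.9° / tan29.6° = 0.6720 / 0.5681 = 1.183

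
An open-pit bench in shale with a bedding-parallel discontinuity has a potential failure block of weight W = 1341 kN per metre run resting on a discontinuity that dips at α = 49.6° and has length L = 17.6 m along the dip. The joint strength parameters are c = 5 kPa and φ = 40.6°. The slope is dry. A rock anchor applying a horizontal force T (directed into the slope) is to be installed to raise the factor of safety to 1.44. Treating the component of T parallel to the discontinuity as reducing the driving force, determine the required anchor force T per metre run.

Resolving forces along and normal to the sliding plane, with the horizontal anchor force T adding T·sinα to the effective normal force and T·cosα acting up the plane against the driving force:
FS = [cL + (W cosα + T sinα) tanφ] / [W sinα − T cosα]
Without the anchor: N' = 869.1 kN/m, driving T_d = 1021.2 kN/m, resisting R = 5·17.6 + 869.1·tan40.6° = 832.9 kN/m, FS = 0.82.
Setting FS = 1.44 and solving for T:
1.44·(1021.2 − T cos49.6°) = 832.9 + T sin49.6°·tan40.6°
T·(sin49.6°·tan40.6° + 1.44·cos49.6°) = 1.44·1021.2 − 832.9
T·(0.7615·0.8571 + 1.44·0.6481) = 1470.6 − 832.9 = 637.6
T·1.5860 = 637.6
T = 402.0 kN/m

T = 402 kN/m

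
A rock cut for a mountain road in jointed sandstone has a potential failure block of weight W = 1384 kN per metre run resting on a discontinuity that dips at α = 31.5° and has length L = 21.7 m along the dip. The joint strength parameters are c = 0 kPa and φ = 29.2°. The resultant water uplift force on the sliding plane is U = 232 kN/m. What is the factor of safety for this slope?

Resolving the block weight along and normal to the plane and applying the Mohr–Coulomb strength on the joint:
N' = W cosα − U = 1384·cos31.5° − 232 = 948.1 kN/m
Driving force T = W sinα = 1384·sin31.5° = 723.1 kN/m
Resisting force R = c·L + N'·tanφ = 0·21.7 + 948.1·tan29.2° = 0.0 + 529.8 = 529.8 kN/m
FS = R / T = 529.8 / 723.1 = 0.733

FS = 0.73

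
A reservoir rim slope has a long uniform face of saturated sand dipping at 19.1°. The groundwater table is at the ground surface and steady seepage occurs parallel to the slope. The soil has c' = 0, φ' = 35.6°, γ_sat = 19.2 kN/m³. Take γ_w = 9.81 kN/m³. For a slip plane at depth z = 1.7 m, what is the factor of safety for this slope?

With seepage parallel to the slope and the water table at the surface, the effective normal stress on the slip plane uses the buoyant unit weight γ' = γ_sat − γ_w while the driving shear stress uses γ_sat:
FS = [c' + γ' z cos²β tanφ'] / [γ_sat z sinβ cosβ]
(For c' = 0 this reduces to FS = (γ'/γ_sat)·tanφ'/tanβ.)
γ' = 19.2 − 9.81 = 9.39 kN/m³
Numerator = 0.0 + 9.39·1.7·cos²19.1°·tan35.6° = 0.0 + 9.39·1.7·0.8929·0.7159 = 10.205 kPa
Denominator = 19.2·1.7·sin19.1°·cos19.1° = 19.2·1.7·0.3272·0.9449 = 10.092 kPa
FS = 10.205 / 10.092 = 1.011

FS = 1.01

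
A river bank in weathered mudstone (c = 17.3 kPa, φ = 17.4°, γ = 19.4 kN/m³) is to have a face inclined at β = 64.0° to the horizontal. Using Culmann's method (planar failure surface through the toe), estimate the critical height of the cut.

H_c = 9.78 m

Culmann's analysis gives the critical failure plane at α_cr = (β + φ)/2 = (64.0 + 17.4)/2 = 40.7°, and the critical height
H_c = (4c/γ) · sinβ cosφ / [1 − cos(β − φ)]
    = (4·17.3/19.4) · sin64.0°·cos17.4° / [1 − cos(46.6°)]
    = 3.567 · 0.8988·0.9542 / [1 − 0.6871]
    = 3.567 · 0.8577 / 0.3129
    = 9.78 m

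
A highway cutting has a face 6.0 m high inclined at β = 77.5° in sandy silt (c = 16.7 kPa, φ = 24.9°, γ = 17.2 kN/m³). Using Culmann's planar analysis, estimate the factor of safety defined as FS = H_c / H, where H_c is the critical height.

FS = 1.46

H_c = (4c/γ) · sinβ cosφ / [1 − cos(β − φ)]
    = (4·16.7/17.2) · sin77.5°·cos24.9° / [1 − cos52.6°]
    = 3.884 · 0.8855 / 0.3926 = 8.76 m
FS = H_c / H = 8.76 / 6.0 = 1.460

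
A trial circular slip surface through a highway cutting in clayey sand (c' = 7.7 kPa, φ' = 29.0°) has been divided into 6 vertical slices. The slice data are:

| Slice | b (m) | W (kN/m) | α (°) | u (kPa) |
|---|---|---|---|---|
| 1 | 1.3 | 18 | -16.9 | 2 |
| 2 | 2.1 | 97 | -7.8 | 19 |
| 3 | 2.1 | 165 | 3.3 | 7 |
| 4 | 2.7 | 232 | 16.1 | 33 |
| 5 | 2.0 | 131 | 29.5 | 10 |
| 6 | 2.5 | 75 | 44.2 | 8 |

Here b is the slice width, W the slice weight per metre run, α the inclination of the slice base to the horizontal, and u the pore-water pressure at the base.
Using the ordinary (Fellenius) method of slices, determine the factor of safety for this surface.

Ordinary method of slices: FS = Σ[c'·Δl_i + (W_i cosα_i − u_i·Δl_i)·tanφ'] / Σ W_i sinα_i, with Δl_i = b_i / cosα_i.
Slice 1: Δl = 1.3/cos(-16.9°) = 1.359 m; N'_1 = 18·cos(-16.9°) − 2·1.359 = 14.5; c'Δl = 10.46; W sinα = -5.2
Slice 2: Δl = 2.1/cos(-7.8°) = 2.120 m; N'_2 = 97·cos(-7.8°) − 19·2.120 = 55.8; c'Δl = 16.32; W sinα = -13.2
Slice 3: Δl = 2.1/cos3.3° = 2.103 m; N'_3 = 165·cos3.3° − 7·2.103 = 150.0; c'Δl = 16.20; W sinα = 9.5
Slice 4: Δl = 2.7/cos16.1° = 2.810 m; N'_4 = 232·cos16.1° − 33·2.810 = 130.2; c'Δl = 21.64; W sinα = 64.3
Slice 5: Δl = 2.0/cos29.5° = 2.298 m; N'_5 = 131·cos29.5° − 10·2.298 = 91.0; c'Δl = 17.69; W sinα = 64.5
Slice 6: Δl = 2.5/cos44.2° = 3.487 m; N'_6 = 75·cos44.2° − 8·3.487 = 25.9; c'Δl = 26.85; W sinα = 52.3
Σc'Δl = 109.2 kN/m; ΣN' = 467.4 kN/m; ΣW sinα = 172.2 kN/m
Resisting = 109.2 + 467.4·tan29.0° = 109.2 + 259.1 = 368.3 kN/m
FS = 368.3 / 172.2 = 2.138

FS = 2.14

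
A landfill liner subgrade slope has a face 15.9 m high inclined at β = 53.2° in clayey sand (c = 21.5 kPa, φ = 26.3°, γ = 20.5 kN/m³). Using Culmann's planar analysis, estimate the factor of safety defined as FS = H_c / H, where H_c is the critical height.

FS = 1.75

H_c = (4c/γ) · sinβ cosφ / [1 − cos(β − φ)]
    = (4·21.5/20.5) · sin53.2°·cos26.3° / [1 − cos26.9°]
    = 4.195 · 0.7178 / 0.1082 = 27.83 m
FS = H_c / H = 27.83 / 15.9 = 1.750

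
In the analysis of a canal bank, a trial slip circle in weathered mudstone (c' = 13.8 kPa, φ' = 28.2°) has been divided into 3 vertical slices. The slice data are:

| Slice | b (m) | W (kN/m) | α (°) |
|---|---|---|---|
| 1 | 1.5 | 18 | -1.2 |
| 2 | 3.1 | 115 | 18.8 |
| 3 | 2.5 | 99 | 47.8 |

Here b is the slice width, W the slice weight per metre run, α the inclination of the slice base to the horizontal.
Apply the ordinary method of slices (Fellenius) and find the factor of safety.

Ordinary method of slices: FS = Σ[c'·Δl_i + (W_i cosα_i)·tanφ'] / Σ W_i sinα_i, with Δl_i = b_i / cosα_i.
Slice 1: Δl = 1.5/cos(-1.2°) = 1.500 m; N'_1 = 18·cos(-1.2°) = 18.0; c'Δl = 20.70; W sinα = -0.4
Slice 2: Δl = 3.1/cos18.8° = 3.275 m; N'_2 = 115·cos18.8° = 108.9; c'Δl = 45.19; W sinα = 37.1
Slice 3: Δl = 2.5/cos47.8° = 3.722 m; N'_3 = 99·cos47.8° = 66.5; c'Δl = 51.36; W sinα = 73.3
Σc'Δl = 117.3 kN/m; ΣN' = 193.4 kN/m; ΣW sinα = 110.0 kN/m
Resisting = 117.3 + 193.4·tan28.2° = 117.3 + 103.7 = 220.9 kN/m
FS = 220.9 / 110.0 = 2.008

FS = 2.01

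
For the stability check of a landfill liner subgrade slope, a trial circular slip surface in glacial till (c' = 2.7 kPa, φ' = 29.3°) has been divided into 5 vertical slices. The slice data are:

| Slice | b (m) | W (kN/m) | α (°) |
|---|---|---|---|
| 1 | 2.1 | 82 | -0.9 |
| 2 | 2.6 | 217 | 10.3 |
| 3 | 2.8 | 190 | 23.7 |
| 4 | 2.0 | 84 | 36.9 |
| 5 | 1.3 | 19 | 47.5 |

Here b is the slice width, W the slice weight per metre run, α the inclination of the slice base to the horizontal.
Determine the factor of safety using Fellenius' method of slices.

Ordinary method of slices: FS = Σ[c'·Δl_i + (W_i cosα_i)·tanφ'] / Σ W_i sinα_i, with Δl_i = b_i / cosα_i.
Slice 1: Δl = 2.1/cos(-0.9°) = 2.100 m; N'_1 = 82·cos(-0.9°) = 82.0; c'Δl = 5.67; W sinα = -1.3
Slice 2: Δl = 2.6/cos10.3° = 2.643 m; N'_2 = 217·cos10.3° = 213.5; c'Δl = 7.13; W sinα = 38.8
Slice 3: Δl = 2.8/cos23.7° = 3.058 m; N'_3 = 190·cos23.7° = 174.0; c'Δl = 8.26; W sinα = 76.4
Slice 4: Δl = 2.0/cos36.9° = 2.501 m; N'_4 = 84·cos36.9° = 67.2; c'Δl = 6.75; W sinα = 50.4
Slice 5: Δl = 1.3/cos47.5° = 1.924 m; N'_5 = 19·cos47.5° = 12.8; c'Δl = 5.20; W sinα = 14.0
Σc'Δl = 33.0 kN/m; ΣN' = 549.5 kN/m; ΣW sinα = 178.3 kN/m
Resisting = 33.0 + 549.5·tan29.3° = 33.0 + 308.4 = 341.4 kN/m
FS = 341.4 / 178.3 = 1.914

FS = 1.91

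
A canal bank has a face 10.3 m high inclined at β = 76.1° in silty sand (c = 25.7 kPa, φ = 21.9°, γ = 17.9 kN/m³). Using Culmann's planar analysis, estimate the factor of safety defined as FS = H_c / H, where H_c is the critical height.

FS = 1.21

H_c = (4c/γ) · sinβ cosφ / [1 − cos(β − φ)]
    = (4·25.7/17.9) · sin76.1°·cos21.9° / [1 − cos54.2°]
    = 5.743 · 0.9007 / 0.4150 = 12.46 m
FS = H_c / H = 12.46 / 10.3 = 1.210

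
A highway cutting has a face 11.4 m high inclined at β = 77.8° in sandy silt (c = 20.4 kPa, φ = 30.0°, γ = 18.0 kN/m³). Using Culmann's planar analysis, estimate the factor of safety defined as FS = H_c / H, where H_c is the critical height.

H_c = (4c/γ) · sinβ cosφ / [1 − cos(β − φ)]
    = (4·20.4/18.0) · sin77.8°·cos30.0° / [1 − cos47.8°]
    = 4.533 · 0.8465 / 0.3283 = 11.69 m
FS = H_c / H = 11.69 / 11.4 = 1.025

FS = 1.03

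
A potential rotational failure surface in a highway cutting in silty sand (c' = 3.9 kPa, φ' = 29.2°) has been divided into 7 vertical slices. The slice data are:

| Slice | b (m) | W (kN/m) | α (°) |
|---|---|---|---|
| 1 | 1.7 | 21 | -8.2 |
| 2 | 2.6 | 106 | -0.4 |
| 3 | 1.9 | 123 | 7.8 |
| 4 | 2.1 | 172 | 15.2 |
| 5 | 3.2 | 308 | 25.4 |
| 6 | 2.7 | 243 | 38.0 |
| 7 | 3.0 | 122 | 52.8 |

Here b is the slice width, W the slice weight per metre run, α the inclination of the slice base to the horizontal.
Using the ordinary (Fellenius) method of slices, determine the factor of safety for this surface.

FS = 1.41

Ordinary method of slices: FS = Σ[c'·Δl_i + (W_i cosα_i)·tanφ'] / Σ W_i sinα_i, with Δl_i = b_i / cosα_i.
Slice 1: Δl = 1.7/cos(-8.2°) = 1.718 m; N'_1 = 21·cos(-8.2°) = 20.8; c'Δl = 6.70; W sinα = -3.0
Slice 2: Δl = 2.6/cos(-0.4°) = 2.600 m; N'_2 = 106·cos(-0.4°) = 106.0; c'Δl = 10.14; W sinα = -0.7
Slice 3: Δl = 1.9/cos7.8° = 1.918 m; N'_3 = 123·cos7.8° = 121.9; c'Δl = 7.48; W sinα = 16.7
Slice 4: Δl = 2.1/cos15.2° = 2.176 m; N'_4 = 172·cos15.2° = 166.0; c'Δl = 8.49; W sinα = 45.1
Slice 5: Δl = 3.2/cos25.4° = 3.542 m; N'_5 = 308·cos25.4° = 278.2; c'Δl = 13.82; W sinα = 132.1
Slice 6: Δl = 2.7/cos38.0° = 3.426 m; N'_6 = 243·cos38.0° = 191.5; c'Δl = 13.36; W sinα = 149.6
Slice 7: Δl = 3.0/cos52.8° = 4.962 m; N'_7 = 122·cos52.8° = 73.8; c'Δl = 19.35; W sinα = 97.2
Σc'Δl = 79.3 kN/m; ΣN' = 958.1 kN/m; ΣW sinα = 436.9 kN/m
Resisting = 79.3 + 958.1·tan29.2° = 79.3 + 535.5 = 614.8 kN/m
FS = 614.8 / 436.9 = 1.407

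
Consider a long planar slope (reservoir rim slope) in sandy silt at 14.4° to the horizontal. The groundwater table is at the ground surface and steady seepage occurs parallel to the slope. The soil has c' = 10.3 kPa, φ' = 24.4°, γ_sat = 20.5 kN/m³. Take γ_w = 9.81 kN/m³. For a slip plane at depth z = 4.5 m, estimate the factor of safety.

With seepage parallel to the slope and the water table at the surface, the effective normal stress on the slip plane uses the buoyant unit weight γ' = γ_sat − γ_w while the driving shear stress uses γ_sat:
FS = [c' + γ' z cos²β tanφ'] / [γ_sat z sinβ cosβ]
γ' = 20.5 − 9.81 = 10.69 kN/m³
Numerator = 10.3 + 10.69·4.5·cos²14.4°·tan24.4° = 10.3 + 10.69·4.5·0.9382·0.4536 = 30.772 kPa
Denominator = 20.5·4.5·sin14.4°·cos14.4° = 20.5·4.5·0.2487·0.9686 = 22.221 kPa
FS = 30.772 / 22.221 = 1.385

FS = 1.38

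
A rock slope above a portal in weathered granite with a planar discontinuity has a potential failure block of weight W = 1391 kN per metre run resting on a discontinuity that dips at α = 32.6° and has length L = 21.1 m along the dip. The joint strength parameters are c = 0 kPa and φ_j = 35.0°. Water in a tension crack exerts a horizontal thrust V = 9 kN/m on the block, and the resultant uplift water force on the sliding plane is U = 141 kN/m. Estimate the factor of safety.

FS = 0.95

Resolving the block weight along and normal to the plane and applying the Mohr–Coulomb strength on the joint:
N' = W cosα − U − V sinα = 1391·cos32.6° − 141 − 9·sin32.6° = 1026.0 kN/m
Driving force T = W sinα + V cosα = 1391·sin32.6° + 9·cos32.6° = 757.0 kN/m
Resisting force R = c·L + N'·tanφ_j = 0·21.1 + 1026.0·tan35.0° = 0.0 + 718.4 = 718.4 kN/m
FS = R / T = 718.4 / 757.0 = 0.949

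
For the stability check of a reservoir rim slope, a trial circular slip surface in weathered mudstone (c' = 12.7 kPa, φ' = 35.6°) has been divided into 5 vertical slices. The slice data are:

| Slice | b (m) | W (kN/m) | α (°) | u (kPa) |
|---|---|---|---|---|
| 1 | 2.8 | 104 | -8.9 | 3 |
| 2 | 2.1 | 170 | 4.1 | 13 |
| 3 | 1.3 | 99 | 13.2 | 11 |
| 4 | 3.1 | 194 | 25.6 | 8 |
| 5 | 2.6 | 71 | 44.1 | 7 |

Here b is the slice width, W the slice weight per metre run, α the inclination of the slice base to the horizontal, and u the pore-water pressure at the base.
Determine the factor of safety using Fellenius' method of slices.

Ordinary method of slices: FS = Σ[c'·Δl_i + (W_i cosα_i − u_i·Δl_i)·tanφ'] / Σ W_i sinα_i, with Δl_i = b_i / cosα_i.
Slice 1: Δl = 2.8/cos(-8.9°) = 2.834 m; N'_1 = 104·cos(-8.9°) − 3·2.834 = 94.2; c'Δl = 35.99; W sinα = -16.1
Slice 2: Δl = 2.1/cos4.1° = 2.105 m; N'_2 = 170·cos4.1° − 13·2.105 = 142.2; c'Δl = 26.74; W sinα = 12.2
Slice 3: Δl = 1.3/cos13.2° = 1.335 m; N'_3 = 99·cos13.2° − 11·1.335 = 81.7; c'Δl = 16.96; W sinα = 22.6
Slice 4: Δl = 3.1/cos25.6° = 3.437 m; N'_4 = 194·cos25.6° − 8·3.437 = 147.5; c'Δl = 43.66; W sinα = 83.8
Slice 5: Δl = 2.6/cos44.1° = 3.621 m; N'_5 = 71·cos44.1° − 7·3.621 = 25.6; c'Δl = 45.98; W sinα = 49.4
Σc'Δl = 169.3 kN/m; ΣN' = 491.2 kN/m; ΣW sinα = 151.9 kN/m
Resisting = 169.3 + 491.2·tan35.6° = 169.3 + 351.7 = 521.0 kN/m
FS = 521.0 / 151.9 = 3.430

FS = 3.43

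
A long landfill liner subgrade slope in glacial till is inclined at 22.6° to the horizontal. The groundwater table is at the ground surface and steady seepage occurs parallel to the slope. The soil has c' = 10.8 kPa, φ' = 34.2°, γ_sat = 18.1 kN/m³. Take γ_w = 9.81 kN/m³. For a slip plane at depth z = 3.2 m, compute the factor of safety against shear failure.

With seepage parallel to the slope and the water table at the surface, the effective normal stress on the slip plane uses the buoyant unit weight γ' = γ_sat − γ_w while the driving shear stress uses γ_sat:
FS = [c' + γ' z cos²β tanφ'] / [γ_sat z sinβ cosβ]
γ' = 18.1 − 9.81 = 8.29 kN/m³
Numerator = 10.8 + 8.29·3.2·cos²22.6°·tan34.2° = 10.8 + 8.29·3.2·0.8523·0.6796 = 26.166 kPa
Denominator = 18.1·3.2·sin22.6°·cos22.6° = 18.1·3.2·0.3843·0.9232 = 20.549 kPa
FS = 26.166 / 20.549 = 1.273

FS = 1.27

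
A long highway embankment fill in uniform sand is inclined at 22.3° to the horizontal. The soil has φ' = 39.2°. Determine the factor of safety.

For a dry cohesionless infinite slope the factor of safety is FS = tanφ' / tanβ.
FS = tan39.2° / tan22.3° = 0.8156 / 0.4101 = 1.989

FS = 1.99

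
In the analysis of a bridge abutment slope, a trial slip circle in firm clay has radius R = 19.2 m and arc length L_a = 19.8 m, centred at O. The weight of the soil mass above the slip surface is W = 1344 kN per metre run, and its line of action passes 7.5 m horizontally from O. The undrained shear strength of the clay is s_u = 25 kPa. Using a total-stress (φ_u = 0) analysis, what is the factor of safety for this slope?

FS = 0.94

Taking moments about the centre O, the resisting moment is provided by the undrained shear strength acting along the arc:
M_R = s_u·L_a·R = 25·19.80·19.2 = 9504.0 kN·m/m
M_D = W·d = 1344·7.5 = 10080.0 kN·m/m
FS = M_R / M_D = 9504.0 / 10080.0 = 0.943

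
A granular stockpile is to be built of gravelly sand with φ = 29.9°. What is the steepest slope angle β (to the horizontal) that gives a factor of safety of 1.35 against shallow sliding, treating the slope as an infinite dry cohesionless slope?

For an infinite dry cohesionless slope FS = tanφ/tanβ, so tanβ = tanφ / FS.
tanβ = tan29.9° / 1.35 = 0.5750 / 1.35 = 0.4259
β = arctan(0.4259) = 23.07°

β = 23.1°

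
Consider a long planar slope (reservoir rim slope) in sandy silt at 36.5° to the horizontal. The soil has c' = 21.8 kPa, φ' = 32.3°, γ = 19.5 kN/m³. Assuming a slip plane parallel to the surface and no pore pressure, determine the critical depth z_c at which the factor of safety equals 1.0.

z_c = 16.05 m

Setting FS = 1.00 in FS = [c' + γz cos²β tanφ'] / [γz sinβ cosβ] and solving for z:
z = c' / [γ cosβ (FS·sinβ − cosβ·tanφ')]
  = 21.8 / [19.5·cos36.5°·(1.00·sin36.5° − cos36.5°·tan32.3°)]
  = 21.8 / [19.5·0.8039·(1.00·0.5948 − 0.8039·0.6322)]
  = 21.8 / 1.3582 = 16.051 m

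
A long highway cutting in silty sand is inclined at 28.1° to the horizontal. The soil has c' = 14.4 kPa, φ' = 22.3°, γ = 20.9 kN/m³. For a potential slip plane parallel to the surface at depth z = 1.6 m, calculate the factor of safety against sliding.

For an infinite slope with a slip plane parallel to the surface (no pore pressure): FS = [c' + γz cos²β tanφ'] / [γz sinβ cosβ].
γz = 20.9·1.6 = 33.44 kN/m²
Numerator = 14.4 + 33.44·cos²28.1°·tan22.3° = 14.4 + 33.44·0.7781·0.4101 = 25.072 kPa
Denominator = 33.44·sin28.1°·cos28.1° = 33.44·0.4710·0.8821 = 13.894 kPa
FS = 25.072 / 13.894 = 1.805

FS = 1.80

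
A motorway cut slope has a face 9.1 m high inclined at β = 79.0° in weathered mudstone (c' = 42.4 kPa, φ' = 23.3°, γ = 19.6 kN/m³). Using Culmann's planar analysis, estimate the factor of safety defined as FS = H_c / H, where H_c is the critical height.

FS = 1.96

H_c = (4c'/γ) · sinβ cosφ' / [1 − cos(β − φ')]
    = (4·42.4/19.6) · sin79.0°·cos23.3° / [1 − cos55.7°]
    = 8.653 · 0.9016 / 0.4365 = 17.87 m
FS = H_c / H = 17.87 / 9.1 = 1.964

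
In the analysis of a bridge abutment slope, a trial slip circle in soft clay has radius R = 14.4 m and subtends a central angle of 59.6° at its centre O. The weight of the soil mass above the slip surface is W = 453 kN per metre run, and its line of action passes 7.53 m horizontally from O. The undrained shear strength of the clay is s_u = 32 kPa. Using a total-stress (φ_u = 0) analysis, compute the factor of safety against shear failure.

Taking moments about the centre O, the resisting moment is provided by the undrained shear strength acting along the arc:
Arc length L_a = R·θ = 14.4·(59.6°·π/180) = 14.4·1.0402 = 14.98 m
M_R = s_u·L_a·R = 32·14.98·14.4 = 6902.4 kN·m/m
M_D = W·d = 453·7.53 = 3411.1 kN·m/m
FS = M_R / M_D = 6902.4 / 3411.1 = 2.024

FS = 2.02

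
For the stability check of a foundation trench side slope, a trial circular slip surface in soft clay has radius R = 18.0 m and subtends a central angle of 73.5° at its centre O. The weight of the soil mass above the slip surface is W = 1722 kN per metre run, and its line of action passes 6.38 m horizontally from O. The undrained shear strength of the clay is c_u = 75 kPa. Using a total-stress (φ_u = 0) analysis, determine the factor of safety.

FS = 2.84

Taking moments about the centre O, the resisting moment is provided by the undrained shear strength acting along the arc:
Arc length L_a = R·θ = 18.0·(73.5°·π/180) = 18.0·1.2828 = 23.09 m
M_R = c_u·L_a·R = 75·23.09·18.0 = 31172.5 kN·m/m
M_D = W·d = 1722·6.38 = 10986.4 kN·m/m
FS = M_R / M_D = 31172.5 / 10986.4 = 2.837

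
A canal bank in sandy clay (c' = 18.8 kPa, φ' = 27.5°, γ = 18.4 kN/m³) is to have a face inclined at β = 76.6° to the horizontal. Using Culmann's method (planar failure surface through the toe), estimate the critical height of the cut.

H_c = 10.21 m

Culmann's analysis gives the critical failure plane at α_cr = (β + φ')/2 = (76.6 + 27.5)/2 = 52.0°, and the critical height
H_c = (4c'/γ) · sinβ cosφ' / [1 − cos(β − φ')]
    = (4·18.8/18.4) · sin76.6°·cos27.5° / [1 − cos(49.1°)]
    = 4.087 · 0.9728·0.8870 / [1 − 0.6547]
    = 4.087 · 0.8629 / 0.3453
    = 10.21 m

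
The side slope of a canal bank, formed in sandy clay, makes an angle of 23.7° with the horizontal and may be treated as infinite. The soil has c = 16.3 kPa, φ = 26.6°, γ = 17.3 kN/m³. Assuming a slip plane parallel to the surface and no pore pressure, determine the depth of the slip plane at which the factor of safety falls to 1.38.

z = 10.70 m

Setting FS = 1.38 in FS = [c + γz cos²β tanφ] / [γz sinβ cosβ] and solving for z:
z = c / [γ cosβ (FS·sinβ − cosβ·tanφ)]
  = 16.3 / [17.3·cos23.7°·(1.38·sin23.7° − cos23.7°·tan26.6°)]
  = 16.3 / [17.3·0.9157·(1.38·0.4019 − 0.9157·0.5008)]
  = 16.3 / 1.5232 = 10.701 m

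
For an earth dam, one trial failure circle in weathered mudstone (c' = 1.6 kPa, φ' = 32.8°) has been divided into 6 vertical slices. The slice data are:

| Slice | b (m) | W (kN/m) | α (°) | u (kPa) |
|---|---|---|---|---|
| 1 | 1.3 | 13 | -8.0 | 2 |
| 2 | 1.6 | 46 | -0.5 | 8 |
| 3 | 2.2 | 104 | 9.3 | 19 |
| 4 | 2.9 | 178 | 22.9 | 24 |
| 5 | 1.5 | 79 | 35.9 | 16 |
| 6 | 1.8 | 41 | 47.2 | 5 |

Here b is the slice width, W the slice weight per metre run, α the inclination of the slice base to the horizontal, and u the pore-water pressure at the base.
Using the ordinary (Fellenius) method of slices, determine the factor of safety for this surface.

Ordinary method of slices: FS = Σ[c'·Δl_i + (W_i cosα_i − u_i·Δl_i)·tanφ'] / Σ W_i sinα_i, with Δl_i = b_i / cosα_i.
Slice 1: Δl = 1.3/cos(-8.0°) = 1.313 m; N'_1 = 13·cos(-8.0°) − 2·1.313 = 10.2; c'Δl = 2.10; W sinα = -1.8
Slice 2: Δl = 1.6/cos(-0.5°) = 1.600 m; N'_2 = 46·cos(-0.5°) − 8·1.600 = 33.2; c'Δl = 2.56; W sinα = -0.4
Slice 3: Δl = 2.2/cos9.3° = 2.229 m; N'_3 = 104·cos9.3° − 19·2.229 = 60.3; c'Δl = 3.57; W sinα = 16.8
Slice 4: Δl = 2.9/cos22.9° = 3.148 m; N'_4 = 178·cos22.9° − 24·3.148 = 88.4; c'Δl = 5.04; W sinα = 69.3
Slice 5: Δl = 1.5/cos35.9° = 1.852 m; N'_5 = 79·cos35.9° − 16·1.852 = 34.4; c'Δl = 2.96; W sinα = 46.3
Slice 6: Δl = 1.8/cos47.2° = 2.649 m; N'_6 = 41·cos47.2° − 5·2.649 = 14.6; c'Δl = 4.24; W sinα = 30.1
Σc'Δl = 20.5 kN/m; ΣN' = 241.1 kN/m; ΣW sinα = 160.3 kN/m
Resisting = 20.5 + 241.1·tan32.8° = 20.5 + 155.4 = 175.9 kN/m
FS = 175.9 / 160.3 = 1.097

FS = 1.10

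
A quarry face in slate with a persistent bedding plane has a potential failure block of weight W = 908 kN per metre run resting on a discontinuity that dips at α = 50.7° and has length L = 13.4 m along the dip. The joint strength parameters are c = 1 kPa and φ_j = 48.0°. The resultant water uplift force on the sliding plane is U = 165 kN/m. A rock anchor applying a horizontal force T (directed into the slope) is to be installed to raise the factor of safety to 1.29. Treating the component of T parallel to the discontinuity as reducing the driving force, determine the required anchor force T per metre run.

Resolving forces along and normal to the sliding plane, with the horizontal anchor force T adding T·sinα to the effective normal force and T·cosα acting up the plane against the driving force:
FS = [cL + (W cosα − U + T sinα) tanφ_j] / [W sinα − T cosα]
Without the anchor: N' = 410.1 kN/m, driving T_d = 702.6 kN/m, resisting R = 1·13.4 + 410.1·tan48.0° = 468.9 kN/m, FS = 0.67.
Setting FS = 1.29 and solving for T:
1.29·(702.6 − T cos50.7°) = 468.9 + T sin50.7°·tan48.0°
T·(sin50.7°·tan48.0° + 1.29·cos50.7°) = 1.29·702.6 − 468.9
T·(0.7738·1.1106 + 1.29·0.6334) = 906.4 − 468.9 = 437.5
T·1.6765 = 437.5
T = 261.0 kN/m

T = 261 kN/m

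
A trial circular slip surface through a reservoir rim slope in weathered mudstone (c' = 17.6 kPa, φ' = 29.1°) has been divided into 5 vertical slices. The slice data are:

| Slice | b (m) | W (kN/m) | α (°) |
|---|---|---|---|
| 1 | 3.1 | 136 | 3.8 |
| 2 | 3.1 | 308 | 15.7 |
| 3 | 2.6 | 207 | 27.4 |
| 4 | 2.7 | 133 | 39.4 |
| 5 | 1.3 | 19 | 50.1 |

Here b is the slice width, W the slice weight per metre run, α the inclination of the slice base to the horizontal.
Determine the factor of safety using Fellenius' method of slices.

Ordinary method of slices: FS = Σ[c'·Δl_i + (W_i cosα_i)·tanφ'] / Σ W_i sinα_i, with Δl_i = b_i / cosα_i.
Slice 1: Δl = 3.1/cos3.8° = 3.107 m; N'_1 = 136·cos3.8° = 135.7; c'Δl = 54.68; W sinα = 9.0
Slice 2: Δl = 3.1/cos15.7° = 3.220 m; N'_2 = 308·cos15.7° = 296.5; c'Δl = 56.67; W sinα = 83.3
Slice 3: Δl = 2.6/cos27.4° = 2.929 m; N'_3 = 207·cos27.4° = 183.8; c'Δl = 51.54; W sinα = 95.3
Slice 4: Δl = 2.7/cos39.4° = 3.494 m; N'_4 = 133·cos39.4° = 102.8; c'Δl = 61.50; W sinα = 84.4
Slice 5: Δl = 1.3/cos50.1° = 2.027 m; N'_5 = 19·cos50.1° = 12.2; c'Δl = 35.67; W sinα = 14.6
Σc'Δl = 260.1 kN/m; ΣN' = 730.9 kN/m; ΣW sinα = 286.6 kN/m
Resisting = 260.1 + 730.9·tan29.1° = 260.1 + 406.8 = 666.9 kN/m
FS = 666.9 / 286.6 = 2.327

FS = 2.33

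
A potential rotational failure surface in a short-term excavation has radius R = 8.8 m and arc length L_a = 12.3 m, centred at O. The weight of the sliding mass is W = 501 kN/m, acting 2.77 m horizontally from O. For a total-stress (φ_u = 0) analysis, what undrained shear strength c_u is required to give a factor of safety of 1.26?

FS = c_u·L_a·R / (W·d), so c_u = FS·W·d / (L_a·R).
c_u = 1.26·501·2.77 / (12.30·8.8) = 1748.6 / 108.24 = 16.15 kPa

c_u = 16.2 kPa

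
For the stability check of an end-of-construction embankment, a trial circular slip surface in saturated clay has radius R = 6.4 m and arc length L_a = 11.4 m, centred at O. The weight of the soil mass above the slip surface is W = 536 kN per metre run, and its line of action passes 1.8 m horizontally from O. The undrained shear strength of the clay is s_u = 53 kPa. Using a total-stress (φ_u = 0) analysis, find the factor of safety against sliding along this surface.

FS = 4.01

Taking moments about the centre O, the resisting moment is provided by the undrained shear strength acting along the arc:
M_R = s_u·L_a·R = 53·11.40·6.4 = 3866.9 kN·m/m
M_D = W·d = 536·1.8 = 964.8 kN·m/m
FS = M_R / M_D = 3866.9 / 964.8 = 4.008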